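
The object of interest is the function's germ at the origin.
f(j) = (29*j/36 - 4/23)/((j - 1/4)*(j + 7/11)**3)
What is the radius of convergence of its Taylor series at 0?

Denominator factor (j - 1/4): pole of order 1 at 1/4, modulus 1/4.
Denominator factor (j + 7/11)^3: pole of order 3 at -7/11, modulus 7/11.
The radius of convergence is the smallest modulus among the singular points: 1/4.

The radius of convergence is 1/4.


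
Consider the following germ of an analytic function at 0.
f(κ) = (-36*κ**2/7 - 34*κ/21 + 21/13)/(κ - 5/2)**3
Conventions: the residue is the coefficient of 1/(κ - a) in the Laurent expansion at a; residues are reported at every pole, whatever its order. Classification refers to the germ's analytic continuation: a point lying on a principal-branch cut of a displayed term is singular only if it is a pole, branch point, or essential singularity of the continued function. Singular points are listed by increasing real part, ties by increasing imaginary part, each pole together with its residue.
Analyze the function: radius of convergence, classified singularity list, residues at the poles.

Denominator factor (κ - 5/2)^3: pole of order 3 at 5/2, modulus 5/2.
The radius of convergence is the smallest modulus among the singular points: 5/2.
At the order-3 pole 5/2 set g(κ) = (κ - (5/2))^3*f(κ) = -36*κ**2/7 - 34*κ/21 + 21/13.
Order-3 pole: residue = g''(a)/2; g''(5/2) = -72/7, so the residue is -36/7.

Radius of convergence at 0: 5/2.
At 5/2: a pole of order 3; residue -36/7.


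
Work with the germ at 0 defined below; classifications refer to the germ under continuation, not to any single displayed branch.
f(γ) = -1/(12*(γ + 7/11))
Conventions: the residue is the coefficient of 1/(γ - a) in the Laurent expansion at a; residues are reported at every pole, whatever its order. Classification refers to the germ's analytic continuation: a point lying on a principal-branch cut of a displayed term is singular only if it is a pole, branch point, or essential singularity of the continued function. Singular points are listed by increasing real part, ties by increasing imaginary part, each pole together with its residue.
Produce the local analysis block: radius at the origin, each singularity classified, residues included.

Radius of convergence at 0: 7/11.
At -7/11: a pole of order 1; residue -1/12.

Denominator factor (γ + 7/11): pole of order 1 at -7/11, modulus 7/11.
The radius of convergence is the smallest modulus among the singular points: 7/11.
At the order-1 pole -7/11 set g(γ) = (γ - (-7/11))*f(γ) = -1/12.
Simple pole: residue = g(a) at a = -7/11, which is -1/12.


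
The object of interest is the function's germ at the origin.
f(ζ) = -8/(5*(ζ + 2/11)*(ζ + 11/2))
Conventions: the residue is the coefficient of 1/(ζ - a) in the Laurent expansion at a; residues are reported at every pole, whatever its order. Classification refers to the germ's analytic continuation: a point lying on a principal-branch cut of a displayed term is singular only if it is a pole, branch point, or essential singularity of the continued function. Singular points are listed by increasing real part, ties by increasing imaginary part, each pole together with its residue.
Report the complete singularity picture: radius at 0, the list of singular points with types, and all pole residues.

Denominator factor (ζ + 2/11): pole of order 1 at -2/11, modulus 2/11.
Denominator factor (ζ + 11/2): pole of order 1 at -11/2, modulus 11/2.
The radius of convergence is the smallest modulus among the singular points: 2/11.
At the order-1 pole -11/2 set g(ζ) = (ζ - (-11/2))*f(ζ) = -8/(5*(ζ + 2/11)).
Simple pole: residue = g(a) at a = -11/2, which is 176/585.
At the order-1 pole -2/11 set g(ζ) = (ζ - (-2/11))*f(ζ) = -8/(5*(ζ + 11/2)).
Simple pole: residue = g(a) at a = -2/11, which is -176/585.
List the singular points by increasing real part (a conjugate pair: the negative imaginary part first).

Radius of convergence at 0: 2/11.
At -11/2: a pole of order 1; residue 176/585.
At -2/11: a pole of order 1; residue -176/585.


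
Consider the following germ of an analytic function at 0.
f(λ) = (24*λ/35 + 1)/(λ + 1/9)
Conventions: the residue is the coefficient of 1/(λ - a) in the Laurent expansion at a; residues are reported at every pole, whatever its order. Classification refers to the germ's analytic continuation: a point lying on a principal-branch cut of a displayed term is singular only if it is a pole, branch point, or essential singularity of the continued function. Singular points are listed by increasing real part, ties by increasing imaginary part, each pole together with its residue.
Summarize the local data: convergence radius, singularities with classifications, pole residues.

Denominator factor (λ + 1/9): pole of order 1 at -1/9, modulus 1/9.
The radius of convergence is the smallest modulus among the singular points: 1/9.
At the order-1 pole -1/9 set g(λ) = (λ - (-1/9))*f(λ) = 24*λ/35 + 1.
Simple pole: residue = g(a) at a = -1/9, which is 97/105.

Radius of convergence at 0: 1/9.
At -1/9: a pole of order 1; residue 97/105.


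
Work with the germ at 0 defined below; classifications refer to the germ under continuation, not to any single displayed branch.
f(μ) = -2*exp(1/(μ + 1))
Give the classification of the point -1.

The exponent 1/(μ - (-1)) has a pole at -1, so exp(1/(μ - (-1))) takes every nonzero value near it: an essential singularity (not a pole of any order).

The point is an essential singularity.


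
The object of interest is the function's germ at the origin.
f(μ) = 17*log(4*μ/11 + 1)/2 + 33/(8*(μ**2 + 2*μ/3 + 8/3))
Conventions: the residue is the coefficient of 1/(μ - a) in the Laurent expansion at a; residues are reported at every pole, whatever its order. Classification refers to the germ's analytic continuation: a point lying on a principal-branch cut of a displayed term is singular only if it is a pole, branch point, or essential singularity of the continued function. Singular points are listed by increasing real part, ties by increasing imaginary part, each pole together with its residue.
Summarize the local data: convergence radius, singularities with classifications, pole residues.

Denominator factor (μ**2 + 2*μ/3 + 8/3): discriminant -92/9, complex-conjugate roots (-1/3) + ((1/3)*sqrt(23))*i and (-1/3) - ((1/3)*sqrt(23))*i; poles of order 1, moduli (2/3)*sqrt(6) and (2/3)*sqrt(6).
Branch term (17/2)*log(1 - μ/(-11/4)): its argument vanishes at μ = -11/4, a logarithmic branch point, modulus 11/4.
The radius of convergence is the smallest modulus among the singular points: (2/3)*sqrt(6).
The branch term is analytic at (-1/3) - ((1/3)*sqrt(23))*i and contributes nothing to the residue; only the rational part matters.
The factor μ**2 + 2*μ/3 + 8/3 splits as (μ - a)(μ - a') with a = (-1/3) - ((1/3)*sqrt(23))*i, a' = (-1/3) + ((1/3)*sqrt(23))*i. At the order-1 pole a set g(μ) = (μ - a)*(rational part) = [33/8] / (μ - a').
Simple pole: residue = g(a) at a = (-1/3) - ((1/3)*sqrt(23))*i, which is ((99/368)*sqrt(23))*i.
The branch term is analytic at (-1/3) + ((1/3)*sqrt(23))*i and contributes nothing to the residue; only the rational part matters.
The factor μ**2 + 2*μ/3 + 8/3 splits as (μ - a)(μ - a') with a = (-1/3) + ((1/3)*sqrt(23))*i, a' = (-1/3) - ((1/3)*sqrt(23))*i. At the order-1 pole a set g(μ) = (μ - a)*(rational part) = [33/8] / (μ - a').
Simple pole: residue = g(a) at a = (-1/3) + ((1/3)*sqrt(23))*i, which is -((99/368)*sqrt(23))*i.
List the singular points by increasing real part (a conjugate pair: the negative imaginary part first).

Radius of convergence at 0: (2/3)*sqrt(6).
At -11/4: a logarithmic branch point.
At (-1/3) - ((1/3)*sqrt(23))*i: a pole of order 1; residue ((99/368)*sqrt(23))*i.
At (-1/3) + ((1/3)*sqrt(23))*i: a pole of order 1; residue -((99/368)*sqrt(23))*i.


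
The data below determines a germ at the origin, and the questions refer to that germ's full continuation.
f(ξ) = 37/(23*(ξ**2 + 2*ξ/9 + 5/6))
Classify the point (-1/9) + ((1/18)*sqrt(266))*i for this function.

The denominator factor ξ**2 + 2*ξ/9 + 5/6 vanishes at (-1/9) + ((1/18)*sqrt(266))*i and appears to the power 1; the numerator there equals 37/23, nonzero, and no other factor vanishes.
Hence a pole whose order is the multiplicity, 1.

The point is a pole of order 1.


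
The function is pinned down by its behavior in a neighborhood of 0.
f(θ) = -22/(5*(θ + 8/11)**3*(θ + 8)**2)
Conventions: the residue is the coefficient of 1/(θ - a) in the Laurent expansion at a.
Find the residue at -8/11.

At the order-3 pole -8/11 set g(θ) = (θ - (-8/11))^3*f(θ) = -22/(5*(θ + 8)**2).
Order-3 pole: residue = g''(a)/2; g''(-8/11) = -483153/51200000, so the residue is -483153/102400000.

The residue is -483153/102400000.


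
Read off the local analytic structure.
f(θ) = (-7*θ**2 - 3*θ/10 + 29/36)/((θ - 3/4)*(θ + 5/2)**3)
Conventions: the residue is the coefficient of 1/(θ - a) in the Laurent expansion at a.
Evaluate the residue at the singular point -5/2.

At the order-3 pole -5/2 set g(θ) = (θ - (-5/2))^3*f(θ) = (-7*θ**2 - 3*θ/10 + 29/36)/(θ - 3/4).
Order-3 pole: residue = g''(a)/2; g''(-5/2) = 19336/98865, so the residue is 9668/98865.

The residue is 9668/98865.


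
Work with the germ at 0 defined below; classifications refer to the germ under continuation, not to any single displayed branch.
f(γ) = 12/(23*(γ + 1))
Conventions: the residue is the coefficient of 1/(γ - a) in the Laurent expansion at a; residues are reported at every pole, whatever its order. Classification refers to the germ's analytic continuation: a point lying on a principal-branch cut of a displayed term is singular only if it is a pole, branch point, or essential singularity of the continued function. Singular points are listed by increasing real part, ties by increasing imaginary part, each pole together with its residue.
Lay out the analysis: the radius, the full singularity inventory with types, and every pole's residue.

Radius of convergence at 0: 1.
At -1: a pole of order 1; residue 12/23.

Denominator factor (γ + 1): pole of order 1 at -1, modulus 1.
The radius of convergence is the smallest modulus among the singular points: 1.
At the order-1 pole -1 set g(γ) = (γ - (-1))*f(γ) = 12/23.
Simple pole: residue = g(a) at a = -1, which is 12/23.


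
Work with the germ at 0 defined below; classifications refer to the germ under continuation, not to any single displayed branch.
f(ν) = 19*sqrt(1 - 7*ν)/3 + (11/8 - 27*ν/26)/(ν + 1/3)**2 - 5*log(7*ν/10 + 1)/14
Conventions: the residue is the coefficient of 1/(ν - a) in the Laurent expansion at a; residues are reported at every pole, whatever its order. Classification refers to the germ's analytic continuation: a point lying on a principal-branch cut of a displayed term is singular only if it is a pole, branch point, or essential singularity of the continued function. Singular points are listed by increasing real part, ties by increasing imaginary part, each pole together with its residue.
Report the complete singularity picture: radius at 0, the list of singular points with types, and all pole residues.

Radius of convergence at 0: 1/7.
At -10/7: a logarithmic branch point.
At -1/3: a pole of order 2; residue -27/26.
At 1/7: an algebraic (square-root) branch point.

Denominator factor (ν + 1/3)^2: pole of order 2 at -1/3, modulus 1/3.
Branch term (-5/14)*log(1 - ν/(-10/7)): its argument vanishes at ν = -10/7, a logarithmic branch point, modulus 10/7.
Branch term (19/3)*sqrt(1 - ν/(1/7)): its argument vanishes at ν = 1/7, a square-root branch point, modulus 1/7.
The radius of convergence is the smallest modulus among the singular points: 1/7.
The branch terms are analytic at -1/3 and contribute nothing to the residue; only the rational part matters.
At the order-2 pole -1/3 set g(ν) = (ν - (-1/3))^2*(rational part) = 11/8 - 27*ν/26.
Order-2 pole: residue = g'(a); g'(-1/3) = -27/26, so the residue is -27/26.
List the singular points by increasing real part (a conjugate pair: the negative imaginary part first).


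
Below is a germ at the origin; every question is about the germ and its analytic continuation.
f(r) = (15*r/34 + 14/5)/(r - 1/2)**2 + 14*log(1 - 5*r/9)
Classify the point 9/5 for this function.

The term (14)*log(1 - r/(9/5)) has argument 1 - 9/5/(9/5) = 0 at 9/5: a logarithmic (infinitely-sheeted) branch point; the remaining terms are analytic or single-valued there.

The point is a logarithmic branch point.


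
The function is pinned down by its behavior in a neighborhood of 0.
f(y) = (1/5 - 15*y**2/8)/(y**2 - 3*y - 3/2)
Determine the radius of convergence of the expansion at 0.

The radius of convergence is -3/2 + (1/2)*sqrt(15).

Denominator factor (y**2 - 3*y - 3/2): discriminant 15, real irrational roots 3/2 + (1/2)*sqrt(15) and 3/2 - (1/2)*sqrt(15); poles of order 1, moduli 3/2 + (1/2)*sqrt(15) and -3/2 + (1/2)*sqrt(15).
The radius of convergence is the smallest modulus among the singular points: -3/2 + (1/2)*sqrt(15).


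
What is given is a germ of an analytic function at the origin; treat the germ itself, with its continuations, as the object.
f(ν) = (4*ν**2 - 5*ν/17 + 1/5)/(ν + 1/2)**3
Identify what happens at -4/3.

Denominator factors: ν + 1/2 = -5/6 at ν = -4/3 — none vanishes.
So the germ continues analytically to -4/3.

The point is a regular point.


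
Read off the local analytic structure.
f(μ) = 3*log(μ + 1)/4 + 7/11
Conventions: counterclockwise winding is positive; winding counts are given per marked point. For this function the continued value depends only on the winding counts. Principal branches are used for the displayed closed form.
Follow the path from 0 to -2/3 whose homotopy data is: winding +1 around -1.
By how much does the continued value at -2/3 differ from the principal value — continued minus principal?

The rational part is single-valued and drops out of the difference; each branch term changes only by its own monodromy.
(3/4)*log(1 - μ/(-1)): each positive loop around -1 adds 2*pi*i to the log, so winding +1 contributes (3/4)*(1)*2*pi*i = (3/2)*pi*i.
Summing the contributions at μ = -2/3 gives (3/2)*pi*i.

Continued minus principal equals (3/2)*pi*i.


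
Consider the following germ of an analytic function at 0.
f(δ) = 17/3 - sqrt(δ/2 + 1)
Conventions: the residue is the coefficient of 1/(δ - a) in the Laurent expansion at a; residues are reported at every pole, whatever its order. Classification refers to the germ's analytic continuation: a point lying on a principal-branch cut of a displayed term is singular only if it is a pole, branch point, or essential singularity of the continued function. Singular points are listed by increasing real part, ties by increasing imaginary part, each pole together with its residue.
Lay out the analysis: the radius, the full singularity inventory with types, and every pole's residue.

Branch term (-1)*sqrt(1 - δ/(-2)): its argument vanishes at δ = -2, a square-root branch point, modulus 2.
The radius of convergence is the smallest modulus among the singular points: 2.

Radius of convergence at 0: 2.
At -2: an algebraic (square-root) branch point.


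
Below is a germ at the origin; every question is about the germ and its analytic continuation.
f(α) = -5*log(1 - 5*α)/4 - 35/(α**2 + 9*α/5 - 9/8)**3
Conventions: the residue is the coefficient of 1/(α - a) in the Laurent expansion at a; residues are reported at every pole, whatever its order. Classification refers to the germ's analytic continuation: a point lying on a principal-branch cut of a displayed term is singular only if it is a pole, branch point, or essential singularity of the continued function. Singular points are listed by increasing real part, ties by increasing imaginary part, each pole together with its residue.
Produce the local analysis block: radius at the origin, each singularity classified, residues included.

Denominator factor (α**2 + 9*α/5 - 9/8)^3: discriminant 387/50, real irrational roots -9/10 + (3/20)*sqrt(86) and -9/10 - (3/20)*sqrt(86); poles of order 3, moduli -9/10 + (3/20)*sqrt(86) and 9/10 + (3/20)*sqrt(86).
Branch term (-5/4)*log(1 - α/(1/5)): its argument vanishes at α = 1/5, a logarithmic branch point, modulus 1/5.
The radius of convergence is the smallest modulus among the singular points: 1/5.
The branch term is analytic at -9/10 - (3/20)*sqrt(86) and contributes nothing to the residue; only the rational part matters.
The factor α**2 + 9*α/5 - 9/8 splits as (α - a)(α - a') with a = -9/10 - (3/20)*sqrt(86), a' = -9/10 + (3/20)*sqrt(86). At the order-3 pole a set g(α) = (α - a)^3*(rational part) = [-35] / (α - a')^3.
Order-3 pole: residue = g''(a)/2; g''(-9/10 - (3/20)*sqrt(86)) = (1750000/6440067)*sqrt(86), so the residue is (875000/6440067)*sqrt(86).
The branch term is analytic at -9/10 + (3/20)*sqrt(86) and contributes nothing to the residue; only the rational part matters.
The factor α**2 + 9*α/5 - 9/8 splits as (α - a)(α - a') with a = -9/10 + (3/20)*sqrt(86), a' = -9/10 - (3/20)*sqrt(86). At the order-3 pole a set g(α) = (α - a)^3*(rational part) = [-35] / (α - a')^3.
Order-3 pole: residue = g''(a)/2; g''(-9/10 + (3/20)*sqrt(86)) = -(1750000/6440067)*sqrt(86), so the residue is -(875000/6440067)*sqrt(86).
List the singular points by increasing real part (a conjugate pair: the negative imaginary part first).

Radius of convergence at 0: 1/5.
At -9/10 - (3/20)*sqrt(86): a pole of order 3; residue (875000/6440067)*sqrt(86).
At 1/5: a logarithmic branch point.
At -9/10 + (3/20)*sqrt(86): a pole of order 3; residue -(875000/6440067)*sqrt(86).


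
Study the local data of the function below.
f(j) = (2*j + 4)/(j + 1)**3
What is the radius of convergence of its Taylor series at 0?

Denominator factor (j + 1)^3: pole of order 3 at -1, modulus 1.
The radius of convergence is the smallest modulus among the singular points: 1.

The radius of convergence is 1.


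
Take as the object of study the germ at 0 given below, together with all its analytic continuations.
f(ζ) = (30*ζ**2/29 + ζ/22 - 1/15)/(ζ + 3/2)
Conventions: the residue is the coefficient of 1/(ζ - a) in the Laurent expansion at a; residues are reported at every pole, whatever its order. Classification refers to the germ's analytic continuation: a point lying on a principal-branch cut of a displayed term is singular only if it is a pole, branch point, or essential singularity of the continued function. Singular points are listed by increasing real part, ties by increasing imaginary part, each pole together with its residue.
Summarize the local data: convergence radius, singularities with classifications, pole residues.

Radius of convergence at 0: 3/2.
At -3/2: a pole of order 1; residue 41969/19140.

Denominator factor (ζ + 3/2): pole of order 1 at -3/2, modulus 3/2.
The radius of convergence is the smallest modulus among the singular points: 3/2.
At the order-1 pole -3/2 set g(ζ) = (ζ - (-3/2))*f(ζ) = 30*ζ**2/29 + ζ/22 - 1/15.
Simple pole: residue = g(a) at a = -3/2, which is 41969/19140.


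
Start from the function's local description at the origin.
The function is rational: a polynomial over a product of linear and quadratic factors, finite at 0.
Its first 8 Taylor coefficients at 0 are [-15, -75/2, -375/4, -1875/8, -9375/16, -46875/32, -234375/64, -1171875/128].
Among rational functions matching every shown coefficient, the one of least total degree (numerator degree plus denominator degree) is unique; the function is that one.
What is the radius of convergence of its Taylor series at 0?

No rational of total degree below 1 reproduces all 8 coefficients; solving the [0/1] Pade equations on them gives f(ν) = 6/(ν - 2/5), whose expansion matches every shown term.
Denominator factor (ν - 2/5): pole of order 1 at 2/5, modulus 2/5.
The radius of convergence is the smallest modulus among the singular points: 2/5.

The radius of convergence is 2/5.


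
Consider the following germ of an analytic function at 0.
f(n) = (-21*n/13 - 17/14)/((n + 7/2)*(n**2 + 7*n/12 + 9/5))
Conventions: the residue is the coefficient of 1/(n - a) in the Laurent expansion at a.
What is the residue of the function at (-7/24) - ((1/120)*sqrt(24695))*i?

The factor n**2 + 7*n/12 + 9/5 splits as (n - a)(n - a') with a = (-7/24) - ((1/120)*sqrt(24695))*i, a' = (-7/24) + ((1/120)*sqrt(24695))*i. At the order-1 pole a set g(n) = (n - a)*f(n) = [(-21*n/13 - 17/14)/(n + 7/2)] / (n - a').
Simple pole: residue = g(a) at a = (-7/24) - ((1/120)*sqrt(24695))*i, which is (-24240/131131) - ((8772/8411117)*sqrt(24695))*i.

The residue is (-24240/131131) - ((8772/8411117)*sqrt(24695))*i.


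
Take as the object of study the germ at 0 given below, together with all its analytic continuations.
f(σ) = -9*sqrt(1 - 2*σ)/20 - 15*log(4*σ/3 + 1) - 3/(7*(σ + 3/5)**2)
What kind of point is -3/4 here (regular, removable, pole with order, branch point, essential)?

The point is a logarithmic branch point.

The term (-15)*log(1 - σ/(-3/4)) has argument 1 - -3/4/(-3/4) = 0 at -3/4: a logarithmic (infinitely-sheeted) branch point; the remaining terms are analytic or single-valued there.


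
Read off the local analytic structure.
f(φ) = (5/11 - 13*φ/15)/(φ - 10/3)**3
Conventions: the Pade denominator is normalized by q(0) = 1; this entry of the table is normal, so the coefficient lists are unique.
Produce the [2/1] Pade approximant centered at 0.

The Pade approximant has numerator coefficients [-27/2200, 218637/10780000, 695601/107800000]; denominator coefficients [1, -633/980].

Taylor coefficients needed (expand at 0): a_0 = -27/2200, a_1 = 1359/110000, a_2 = 3969/275000, a_3 = 51273/5500000.
Write the denominator as Q(φ) = 1 + q1*φ. Requiring Q*f - P = O(φ^4) with deg P <= 2 kills the coefficients of φ^3..φ^3 in Q*f:
  φ^3: a_3 + q1*a_2 = 0, i.e. 51273/5500000 + (3969/275000)*q1 = 0.
Solving this linear system: q1 = -633/980.
The numerator is Q*f truncated at degree 2: P0 = a_0 = -27/2200; P1 = a_1 + q1*a_0 = 218637/10780000; P2 = a_2 + q1*a_1 = 695601/107800000.


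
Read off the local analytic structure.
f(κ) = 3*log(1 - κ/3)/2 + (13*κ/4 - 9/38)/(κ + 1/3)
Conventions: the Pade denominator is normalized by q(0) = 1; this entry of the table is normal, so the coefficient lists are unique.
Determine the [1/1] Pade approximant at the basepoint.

Taylor coefficients needed (expand at 0): a_0 = -27/38, a_1 = 865/76, a_2 = -4073/114.
Write the denominator as Q(κ) = 1 + q1*κ. Requiring Q*f - P = O(κ^3) with deg P <= 1 kills the coefficients of κ^2..κ^2 in Q*f:
  κ^2: a_2 + q1*a_1 = 0, i.e. -4073/114 + (865/76)*q1 = 0.
Solving this linear system: q1 = 8146/2595.
The numerator is Q*f truncated at degree 1: P0 = a_0 = -27/38; P1 = a_1 + q1*a_0 = 31663/3460.

The Pade approximant has numerator coefficients [-27/38, 31663/3460]; denominator coefficients [1, 8146/2595].


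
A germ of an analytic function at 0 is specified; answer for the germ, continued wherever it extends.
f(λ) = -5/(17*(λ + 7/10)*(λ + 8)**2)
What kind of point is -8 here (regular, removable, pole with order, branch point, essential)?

The denominator factor λ + 8 vanishes at -8 and appears to the power 2; the numerator there equals -5/17, nonzero, and no other factor vanishes.
Hence a pole whose order is the multiplicity, 2.

The point is a pole of order 2.


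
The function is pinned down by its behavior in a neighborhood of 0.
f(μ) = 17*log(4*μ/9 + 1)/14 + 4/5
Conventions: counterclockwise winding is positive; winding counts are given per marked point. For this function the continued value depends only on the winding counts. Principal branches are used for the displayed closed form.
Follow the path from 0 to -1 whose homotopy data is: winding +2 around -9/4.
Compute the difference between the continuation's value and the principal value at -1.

The rational part is single-valued and drops out of the difference; each branch term changes only by its own monodromy.
(17/14)*log(1 - μ/(-9/4)): each positive loop around -9/4 adds 2*pi*i to the log, so winding +2 contributes (17/14)*(2)*2*pi*i = (34/7)*pi*i.
Summing the contributions at μ = -1 gives (34/7)*pi*i.

Continued minus principal equals (34/7)*pi*i.


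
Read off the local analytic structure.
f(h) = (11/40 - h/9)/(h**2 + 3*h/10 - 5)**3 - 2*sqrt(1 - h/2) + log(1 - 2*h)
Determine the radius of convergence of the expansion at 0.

Denominator factor (h**2 + 3*h/10 - 5)^3: discriminant 2009/100, real irrational roots -3/20 + (7/20)*sqrt(41) and -3/20 - (7/20)*sqrt(41); poles of order 3, moduli -3/20 + (7/20)*sqrt(41) and 3/20 + (7/20)*sqrt(41).
Branch term (-2)*sqrt(1 - h/(2)): its argument vanishes at h = 2, a square-root branch point, modulus 2.
Branch term (1)*log(1 - h/(1/2)): its argument vanishes at h = 1/2, a logarithmic branch point, modulus 1/2.
The radius of convergence is the smallest modulus among the singular points: 1/2.

The radius of convergence is 1/2.


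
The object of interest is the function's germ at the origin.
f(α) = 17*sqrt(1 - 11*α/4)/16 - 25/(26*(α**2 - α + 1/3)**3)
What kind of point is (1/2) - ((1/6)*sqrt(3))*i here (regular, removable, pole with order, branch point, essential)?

The denominator factor α**2 - α + 1/3 vanishes at (1/2) - ((1/6)*sqrt(3))*i and appears to the power 3; the numerator there equals -25/26, nonzero, and no other factor vanishes.
The branch terms are analytic at this point.
Hence a pole whose order is the multiplicity, 3.

The point is a pole of order 3.


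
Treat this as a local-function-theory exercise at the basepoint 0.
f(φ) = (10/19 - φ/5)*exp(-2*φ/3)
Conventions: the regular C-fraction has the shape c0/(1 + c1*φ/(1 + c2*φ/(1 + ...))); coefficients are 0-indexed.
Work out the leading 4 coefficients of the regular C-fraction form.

Taylor coefficients (expand at 0): a_0 = 10/19, a_1 = -157/285, a_2 = 214/855, a_3 = -542/7695.
c0 = a_0 = 10/19. Peel one level at a time: if S = 1 + c*φ/S' with S'(0) = 1, then c is the φ-coefficient of S and S' = c*φ/(S - 1).
S_1 = c0/f = 1 + (157/150)*φ + (13949/22500)*φ^2 + ...; c1 = 157/150.
S_2 = c1*φ/(S_1 - 1) = 1 + (-13949/23550)*φ + (52294/665523)*φ^2 + ...; c2 = -13949/23550.
S_3 = c2*φ/(S_2 - 1) = 1 + (2614700/19709937)*φ + ...; c3 = 2614700/19709937.

The regular C-fraction coefficients are [10/19, 157/150, -13949/23550, 2614700/19709937].


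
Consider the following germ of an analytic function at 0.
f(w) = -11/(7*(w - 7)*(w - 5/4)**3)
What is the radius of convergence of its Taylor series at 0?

The radius of convergence is 5/4.

Denominator factor (w - 5/4)^3: pole of order 3 at 5/4, modulus 5/4.
Denominator factor (w - 7): pole of order 1 at 7, modulus 7.
The radius of convergence is the smallest modulus among the singular points: 5/4.


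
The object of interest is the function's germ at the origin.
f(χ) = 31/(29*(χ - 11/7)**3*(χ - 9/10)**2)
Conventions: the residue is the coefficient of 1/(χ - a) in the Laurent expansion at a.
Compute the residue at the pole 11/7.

At the order-3 pole 11/7 set g(χ) = (χ - (11/7))^3*f(χ) = 31/(29*(χ - 9/10)**2).
Order-3 pole: residue = g''(a)/2; g''(11/7) = 4465860000/141510749, so the residue is 2232930000/141510749.

The residue is 2232930000/141510749.


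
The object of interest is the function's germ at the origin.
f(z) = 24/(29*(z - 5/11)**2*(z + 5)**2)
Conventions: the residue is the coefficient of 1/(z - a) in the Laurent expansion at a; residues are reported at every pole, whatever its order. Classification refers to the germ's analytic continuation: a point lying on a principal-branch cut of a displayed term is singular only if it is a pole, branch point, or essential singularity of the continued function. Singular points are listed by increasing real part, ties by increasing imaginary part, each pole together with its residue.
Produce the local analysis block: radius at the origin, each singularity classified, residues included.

Denominator factor (z + 5)^2: pole of order 2 at -5, modulus 5.
Denominator factor (z - 5/11)^2: pole of order 2 at 5/11, modulus 5/11.
The radius of convergence is the smallest modulus among the singular points: 5/11.
At the order-2 pole -5 set g(z) = (z - (-5))^2*f(z) = 24/(29*(z - 5/11)**2).
Order-2 pole: residue = g'(a); g'(-5) = 1331/130500, so the residue is 1331/130500.
At the order-2 pole 5/11 set g(z) = (z - (5/11))^2*f(z) = 24/(29*(z + 5)**2).
Order-2 pole: residue = g'(a); g'(5/11) = -1331/130500, so the residue is -1331/130500.
List the singular points by increasing real part (a conjugate pair: the negative imaginary part first).

Radius of convergence at 0: 5/11.
At -5: a pole of order 2; residue 1331/130500.
At 5/11: a pole of order 2; residue -1331/130500.


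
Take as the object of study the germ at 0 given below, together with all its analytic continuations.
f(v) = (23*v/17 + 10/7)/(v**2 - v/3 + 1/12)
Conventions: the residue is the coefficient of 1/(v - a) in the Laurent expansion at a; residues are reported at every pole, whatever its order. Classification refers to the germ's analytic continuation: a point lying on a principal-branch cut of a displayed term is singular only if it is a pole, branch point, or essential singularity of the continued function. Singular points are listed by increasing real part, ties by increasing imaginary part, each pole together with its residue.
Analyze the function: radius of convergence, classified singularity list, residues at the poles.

Denominator factor (v**2 - v/3 + 1/12): discriminant -2/9, complex-conjugate roots (1/6) + ((1/6)*sqrt(2))*i and (1/6) - ((1/6)*sqrt(2))*i; poles of order 1, moduli (1/6)*sqrt(3) and (1/6)*sqrt(3).
The radius of convergence is the smallest modulus among the singular points: (1/6)*sqrt(3).
The factor v**2 - v/3 + 1/12 splits as (v - a)(v - a') with a = (1/6) - ((1/6)*sqrt(2))*i, a' = (1/6) + ((1/6)*sqrt(2))*i. At the order-1 pole a set g(v) = (v - a)*f(v) = [23*v/17 + 10/7] / (v - a').
Simple pole: residue = g(a) at a = (1/6) - ((1/6)*sqrt(2))*i, which is (23/34) + ((1181/476)*sqrt(2))*i.
The factor v**2 - v/3 + 1/12 splits as (v - a)(v - a') with a = (1/6) + ((1/6)*sqrt(2))*i, a' = (1/6) - ((1/6)*sqrt(2))*i. At the order-1 pole a set g(v) = (v - a)*f(v) = [23*v/17 + 10/7] / (v - a').
Simple pole: residue = g(a) at a = (1/6) + ((1/6)*sqrt(2))*i, which is (23/34) - ((1181/476)*sqrt(2))*i.
List the singular points by increasing real part (a conjugate pair: the negative imaginary part first).

Radius of convergence at 0: (1/6)*sqrt(3).
At (1/6) - ((1/6)*sqrt(2))*i: a pole of order 1; residue (23/34) + ((1181/476)*sqrt(2))*i.
At (1/6) + ((1/6)*sqrt(2))*i: a pole of order 1; residue (23/34) - ((1181/476)*sqrt(2))*i.


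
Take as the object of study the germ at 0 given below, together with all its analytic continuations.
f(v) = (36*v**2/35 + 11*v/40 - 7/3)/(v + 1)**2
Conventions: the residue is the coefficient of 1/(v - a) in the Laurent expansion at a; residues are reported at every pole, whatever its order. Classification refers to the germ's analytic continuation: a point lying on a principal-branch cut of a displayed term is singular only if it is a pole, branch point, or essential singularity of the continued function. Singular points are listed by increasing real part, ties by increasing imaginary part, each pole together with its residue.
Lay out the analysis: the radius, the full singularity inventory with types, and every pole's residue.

Radius of convergence at 0: 1.
At -1: a pole of order 2; residue -499/280.

Denominator factor (v + 1)^2: pole of order 2 at -1, modulus 1.
The radius of convergence is the smallest modulus among the singular points: 1.
At the order-2 pole -1 set g(v) = (v - (-1))^2*f(v) = 36*v**2/35 + 11*v/40 - 7/3.
Order-2 pole: residue = g'(a); g'(-1) = -499/280, so the residue is -499/280.


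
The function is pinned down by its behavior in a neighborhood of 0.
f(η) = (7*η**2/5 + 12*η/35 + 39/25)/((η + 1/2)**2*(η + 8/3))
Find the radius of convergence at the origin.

The radius of convergence is 1/2.

Denominator factor (η + 8/3): pole of order 1 at -8/3, modulus 8/3.
Denominator factor (η + 1/2)^2: pole of order 2 at -1/2, modulus 1/2.
The radius of convergence is the smallest modulus among the singular points: 1/2.


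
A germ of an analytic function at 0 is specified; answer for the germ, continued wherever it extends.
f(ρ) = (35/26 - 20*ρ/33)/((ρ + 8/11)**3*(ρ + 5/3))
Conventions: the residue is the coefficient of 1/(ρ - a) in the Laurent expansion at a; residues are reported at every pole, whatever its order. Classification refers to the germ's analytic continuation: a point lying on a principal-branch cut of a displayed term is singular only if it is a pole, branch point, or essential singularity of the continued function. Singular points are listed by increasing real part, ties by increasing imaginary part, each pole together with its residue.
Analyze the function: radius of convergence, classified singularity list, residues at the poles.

Radius of convergence at 0: 8/11.
At -5/3: a pole of order 1; residue -2201595/774566.
At -8/11: a pole of order 3; residue 2201595/774566.

Denominator factor (ρ + 5/3): pole of order 1 at -5/3, modulus 5/3.
Denominator factor (ρ + 8/11)^3: pole of order 3 at -8/11, modulus 8/11.
The radius of convergence is the smallest modulus among the singular points: 8/11.
At the order-1 pole -5/3 set g(ρ) = (ρ - (-5/3))*f(ρ) = (35/26 - 20*ρ/33)/(ρ + 8/11)**3.
Simple pole: residue = g(a) at a = -5/3, which is -2201595/774566.
At the order-3 pole -8/11 set g(ρ) = (ρ - (-8/11))^3*f(ρ) = (35/26 - 20*ρ/33)/(ρ + 5/3).
Order-3 pole: residue = g''(a)/2; g''(-8/11) = 2201595/387283, so the residue is 2201595/774566.
List the singular points by increasing real part (a conjugate pair: the negative imaginary part first).


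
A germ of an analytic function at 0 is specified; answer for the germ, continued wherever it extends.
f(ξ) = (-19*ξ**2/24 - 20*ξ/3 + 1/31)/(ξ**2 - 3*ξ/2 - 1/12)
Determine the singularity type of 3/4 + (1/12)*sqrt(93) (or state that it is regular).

The point is a pole of order 1.

The denominator factor ξ**2 - 3*ξ/2 - 1/12 vanishes at 3/4 + (1/12)*sqrt(93) and appears to the power 1; the numerator there equals -105785/17856 - (377/576)*sqrt(93), nonzero, and no other factor vanishes.
Hence a pole whose order is the multiplicity, 1.


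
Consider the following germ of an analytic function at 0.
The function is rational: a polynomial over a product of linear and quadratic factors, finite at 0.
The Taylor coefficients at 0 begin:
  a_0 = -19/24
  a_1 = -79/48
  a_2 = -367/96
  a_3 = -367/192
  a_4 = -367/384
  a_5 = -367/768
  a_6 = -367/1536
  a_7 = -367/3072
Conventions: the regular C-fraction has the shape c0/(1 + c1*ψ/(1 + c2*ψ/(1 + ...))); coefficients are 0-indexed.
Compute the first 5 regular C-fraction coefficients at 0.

Taylor coefficients (read off): a_0 = -19/24, a_1 = -79/48, a_2 = -367/96, a_3 = -367/192, a_4 = -367/384.
c0 = a_0 = -19/24. Peel one level at a time: if S = 1 + c*ψ/S' with S'(0) = 1, then c is the ψ-coefficient of S and S' = c*ψ/(S - 1).
S_1 = c0/f = 1 + (-79/38)*ψ + (-183/361)*ψ^2 + ...; c1 = -79/38.
S_2 = c1*ψ/(S_1 - 1) = 1 + (-366/1501)*ψ + (26424/6241)*ψ^2 + ...; c2 = -366/1501.
S_3 = c2*ψ/(S_2 - 1) = 1 + (83676/4819)*ψ + (1004112/3721)*ψ^2 + ...; c3 = 83676/4819.
S_4 = c3*ψ/(S_3 - 1) = 1 + (-948/61)*ψ + ...; c4 = -948/61.

The regular C-fraction coefficients are [-19/24, -79/38, -366/1501, 83676/4819, -948/61].


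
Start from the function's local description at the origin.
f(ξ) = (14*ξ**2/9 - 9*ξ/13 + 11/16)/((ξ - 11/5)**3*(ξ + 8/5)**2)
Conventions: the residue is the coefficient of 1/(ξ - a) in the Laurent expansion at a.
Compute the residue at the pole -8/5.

The residue is 4930475/243960912.

At the order-2 pole -8/5 set g(ξ) = (ξ - (-8/5))^2*f(ξ) = (14*ξ**2/9 - 9*ξ/13 + 11/16)/(ξ - 11/5)**3.
Order-2 pole: residue = g'(a); g'(-8/5) = 4930475/243960912, so the residue is 4930475/243960912.


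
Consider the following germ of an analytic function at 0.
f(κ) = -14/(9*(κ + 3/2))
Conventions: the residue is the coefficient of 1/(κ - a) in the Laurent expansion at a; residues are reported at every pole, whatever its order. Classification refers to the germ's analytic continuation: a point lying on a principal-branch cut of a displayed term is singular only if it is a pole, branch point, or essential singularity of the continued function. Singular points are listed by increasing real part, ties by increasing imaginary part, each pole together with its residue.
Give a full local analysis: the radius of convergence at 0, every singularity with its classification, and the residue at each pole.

Radius of convergence at 0: 3/2.
At -3/2: a pole of order 1; residue -14/9.

Denominator factor (κ + 3/2): pole of order 1 at -3/2, modulus 3/2.
The radius of convergence is the smallest modulus among the singular points: 3/2.
At the order-1 pole -3/2 set g(κ) = (κ - (-3/2))*f(κ) = -14/9.
Simple pole: residue = g(a) at a = -3/2, which is -14/9.


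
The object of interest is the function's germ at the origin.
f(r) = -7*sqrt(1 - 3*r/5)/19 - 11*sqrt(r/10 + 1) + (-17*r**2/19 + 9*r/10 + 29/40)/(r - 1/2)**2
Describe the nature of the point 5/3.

The term (-7/19)*sqrt(1 - r/(5/3)) has argument 1 - 5/3/(5/3) = 0 at 5/3: a square-root (algebraic, two-sheeted) branch point; the remaining terms are analytic or single-valued there.

The point is an algebraic (square-root) branch point.


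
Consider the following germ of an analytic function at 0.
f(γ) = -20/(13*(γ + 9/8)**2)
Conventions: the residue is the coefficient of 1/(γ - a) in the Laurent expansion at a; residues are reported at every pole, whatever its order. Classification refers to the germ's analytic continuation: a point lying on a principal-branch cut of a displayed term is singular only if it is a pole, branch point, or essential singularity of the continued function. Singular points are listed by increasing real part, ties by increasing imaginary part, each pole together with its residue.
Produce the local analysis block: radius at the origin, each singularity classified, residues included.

Denominator factor (γ + 9/8)^2: pole of order 2 at -9/8, modulus 9/8.
The radius of convergence is the smallest modulus among the singular points: 9/8.
At the order-2 pole -9/8 set g(γ) = (γ - (-9/8))^2*f(γ) = -20/13.
Order-2 pole: residue = g'(a); g'(-9/8) = 0, so the residue is 0.

Radius of convergence at 0: 9/8.
At -9/8: a pole of order 2; residue 0.


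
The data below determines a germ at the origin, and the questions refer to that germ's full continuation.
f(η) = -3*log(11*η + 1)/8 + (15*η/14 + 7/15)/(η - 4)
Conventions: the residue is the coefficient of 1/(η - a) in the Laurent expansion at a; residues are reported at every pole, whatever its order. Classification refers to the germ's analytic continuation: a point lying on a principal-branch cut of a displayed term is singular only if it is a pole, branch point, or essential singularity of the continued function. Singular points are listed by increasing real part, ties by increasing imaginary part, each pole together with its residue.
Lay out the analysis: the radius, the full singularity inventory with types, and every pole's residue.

Denominator factor (η - 4): pole of order 1 at 4, modulus 4.
Branch term (-3/8)*log(1 - η/(-1/11)): its argument vanishes at η = -1/11, a logarithmic branch point, modulus 1/11.
The radius of convergence is the smallest modulus among the singular points: 1/11.
The branch term is analytic at 4 and contributes nothing to the residue; only the rational part matters.
At the order-1 pole 4 set g(η) = (η - (4))*(rational part) = 15*η/14 + 7/15.
Simple pole: residue = g(a) at a = 4, which is 499/105.
List the singular points by increasing real part (a conjugate pair: the negative imaginary part first).

Radius of convergence at 0: 1/11.
At -1/11: a logarithmic branch point.
At 4: a pole of order 1; residue 499/105.


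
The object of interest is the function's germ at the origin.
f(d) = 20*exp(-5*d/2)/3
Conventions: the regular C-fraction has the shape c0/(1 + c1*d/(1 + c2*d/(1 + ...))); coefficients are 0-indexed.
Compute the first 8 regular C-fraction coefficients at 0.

The regular C-fraction coefficients are [20/3, 5/2, -5/4, 5/12, -5/12, 1/4, -1/4, 5/28].

Taylor coefficients (expand at 0): a_0 = 20/3, a_1 = -50/3, a_2 = 125/6, a_3 = -625/36, a_4 = 3125/288, a_5 = -3125/576, a_6 = 15625/6912, a_7 = -78125/96768.
c0 = a_0 = 20/3. Peel one level at a time: if S = 1 + c*d/S' with S'(0) = 1, then c is the d-coefficient of S and S' = c*d/(S - 1).
S_1 = c0/f = 1 + (5/2)*d + (25/8)*d^2 + ...; c1 = 5/2.
S_2 = c1*d/(S_1 - 1) = 1 + (-5/4)*d + (25/48)*d^2 + ...; c2 = -5/4.
S_3 = c2*d/(S_2 - 1) = 1 + (5/12)*d + (25/144)*d^2 + ...; c3 = 5/12.
S_4 = c3*d/(S_3 - 1) = 1 + (-5/12)*d + (5/48)*d^2 + ...; c4 = -5/12.
S_5 = c4*d/(S_4 - 1) = 1 + (1/4)*d + (1/16)*d^2 + ...; c5 = 1/4.
S_6 = c5*d/(S_5 - 1) = 1 + (-1/4)*d + (5/112)*d^2 + ...; c6 = -1/4.
S_7 = c6*d/(S_6 - 1) = 1 + (5/28)*d + ...; c7 = 5/28.
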